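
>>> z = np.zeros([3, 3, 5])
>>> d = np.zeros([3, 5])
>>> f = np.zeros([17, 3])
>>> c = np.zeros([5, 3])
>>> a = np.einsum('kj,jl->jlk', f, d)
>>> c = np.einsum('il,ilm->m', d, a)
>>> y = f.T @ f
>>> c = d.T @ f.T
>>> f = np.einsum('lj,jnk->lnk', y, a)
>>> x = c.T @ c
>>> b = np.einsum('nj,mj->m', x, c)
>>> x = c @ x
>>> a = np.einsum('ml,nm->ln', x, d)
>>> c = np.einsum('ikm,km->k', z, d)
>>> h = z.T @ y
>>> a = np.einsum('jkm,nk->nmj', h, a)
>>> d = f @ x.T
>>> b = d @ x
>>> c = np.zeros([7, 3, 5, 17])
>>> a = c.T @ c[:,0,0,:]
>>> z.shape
(3, 3, 5)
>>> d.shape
(3, 5, 5)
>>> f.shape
(3, 5, 17)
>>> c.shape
(7, 3, 5, 17)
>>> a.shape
(17, 5, 3, 17)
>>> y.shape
(3, 3)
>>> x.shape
(5, 17)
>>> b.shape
(3, 5, 17)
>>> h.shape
(5, 3, 3)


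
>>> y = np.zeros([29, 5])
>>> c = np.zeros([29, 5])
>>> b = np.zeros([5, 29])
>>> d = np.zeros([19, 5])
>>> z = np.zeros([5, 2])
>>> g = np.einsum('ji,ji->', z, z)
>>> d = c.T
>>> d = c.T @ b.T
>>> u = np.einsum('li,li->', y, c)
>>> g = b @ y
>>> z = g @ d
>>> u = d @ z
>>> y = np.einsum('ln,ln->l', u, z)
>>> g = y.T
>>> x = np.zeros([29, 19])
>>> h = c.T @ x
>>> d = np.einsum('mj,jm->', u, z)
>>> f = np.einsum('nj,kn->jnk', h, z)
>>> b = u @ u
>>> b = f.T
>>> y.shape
(5,)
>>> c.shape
(29, 5)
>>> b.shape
(5, 5, 19)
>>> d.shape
()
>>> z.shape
(5, 5)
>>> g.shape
(5,)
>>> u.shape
(5, 5)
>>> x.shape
(29, 19)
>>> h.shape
(5, 19)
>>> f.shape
(19, 5, 5)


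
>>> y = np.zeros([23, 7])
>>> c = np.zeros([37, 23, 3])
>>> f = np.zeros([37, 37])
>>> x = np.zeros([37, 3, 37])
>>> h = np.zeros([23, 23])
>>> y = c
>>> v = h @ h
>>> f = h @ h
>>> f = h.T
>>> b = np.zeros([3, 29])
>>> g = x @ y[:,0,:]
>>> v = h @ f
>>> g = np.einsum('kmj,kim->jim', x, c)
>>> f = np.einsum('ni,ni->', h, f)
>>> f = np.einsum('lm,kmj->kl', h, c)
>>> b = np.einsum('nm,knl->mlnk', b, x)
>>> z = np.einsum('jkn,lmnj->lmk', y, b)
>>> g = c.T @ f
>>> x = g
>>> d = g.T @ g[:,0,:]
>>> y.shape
(37, 23, 3)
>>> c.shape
(37, 23, 3)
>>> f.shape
(37, 23)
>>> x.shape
(3, 23, 23)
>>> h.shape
(23, 23)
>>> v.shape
(23, 23)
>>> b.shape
(29, 37, 3, 37)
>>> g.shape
(3, 23, 23)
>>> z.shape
(29, 37, 23)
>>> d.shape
(23, 23, 23)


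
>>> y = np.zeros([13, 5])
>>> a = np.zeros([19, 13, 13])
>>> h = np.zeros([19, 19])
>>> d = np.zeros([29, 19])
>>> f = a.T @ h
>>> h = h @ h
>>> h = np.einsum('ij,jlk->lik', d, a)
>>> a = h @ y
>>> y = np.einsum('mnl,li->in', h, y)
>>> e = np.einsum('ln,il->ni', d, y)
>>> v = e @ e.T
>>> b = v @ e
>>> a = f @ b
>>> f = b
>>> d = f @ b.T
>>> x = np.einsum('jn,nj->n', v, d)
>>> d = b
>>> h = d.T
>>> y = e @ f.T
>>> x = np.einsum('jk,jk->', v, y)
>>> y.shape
(19, 19)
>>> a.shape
(13, 13, 5)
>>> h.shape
(5, 19)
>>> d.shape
(19, 5)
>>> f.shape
(19, 5)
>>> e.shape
(19, 5)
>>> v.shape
(19, 19)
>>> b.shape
(19, 5)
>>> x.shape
()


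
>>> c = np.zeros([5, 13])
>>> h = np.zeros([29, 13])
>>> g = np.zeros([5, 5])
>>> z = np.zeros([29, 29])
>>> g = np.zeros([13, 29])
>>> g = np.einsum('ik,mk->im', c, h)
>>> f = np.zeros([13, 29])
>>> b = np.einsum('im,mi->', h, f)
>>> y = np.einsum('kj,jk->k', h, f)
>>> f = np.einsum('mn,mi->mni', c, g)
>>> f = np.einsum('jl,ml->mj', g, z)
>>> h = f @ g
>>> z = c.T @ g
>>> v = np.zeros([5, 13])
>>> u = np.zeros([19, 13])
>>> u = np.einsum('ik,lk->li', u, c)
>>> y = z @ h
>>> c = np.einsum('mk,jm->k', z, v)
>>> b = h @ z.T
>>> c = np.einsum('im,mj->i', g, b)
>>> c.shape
(5,)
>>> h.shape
(29, 29)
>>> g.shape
(5, 29)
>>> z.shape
(13, 29)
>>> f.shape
(29, 5)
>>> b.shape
(29, 13)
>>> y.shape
(13, 29)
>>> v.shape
(5, 13)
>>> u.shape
(5, 19)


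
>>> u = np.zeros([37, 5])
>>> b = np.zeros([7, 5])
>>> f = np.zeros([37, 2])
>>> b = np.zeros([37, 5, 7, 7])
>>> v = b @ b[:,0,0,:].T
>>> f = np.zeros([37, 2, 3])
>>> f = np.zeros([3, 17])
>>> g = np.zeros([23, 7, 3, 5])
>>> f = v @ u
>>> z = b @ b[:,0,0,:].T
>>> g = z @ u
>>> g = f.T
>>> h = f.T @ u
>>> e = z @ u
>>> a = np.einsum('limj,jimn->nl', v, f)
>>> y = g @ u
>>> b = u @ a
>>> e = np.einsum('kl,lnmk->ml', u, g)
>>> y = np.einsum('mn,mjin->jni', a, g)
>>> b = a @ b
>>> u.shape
(37, 5)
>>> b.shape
(5, 37)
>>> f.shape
(37, 5, 7, 5)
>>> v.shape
(37, 5, 7, 37)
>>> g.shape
(5, 7, 5, 37)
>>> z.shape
(37, 5, 7, 37)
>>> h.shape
(5, 7, 5, 5)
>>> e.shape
(5, 5)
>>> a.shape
(5, 37)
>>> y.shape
(7, 37, 5)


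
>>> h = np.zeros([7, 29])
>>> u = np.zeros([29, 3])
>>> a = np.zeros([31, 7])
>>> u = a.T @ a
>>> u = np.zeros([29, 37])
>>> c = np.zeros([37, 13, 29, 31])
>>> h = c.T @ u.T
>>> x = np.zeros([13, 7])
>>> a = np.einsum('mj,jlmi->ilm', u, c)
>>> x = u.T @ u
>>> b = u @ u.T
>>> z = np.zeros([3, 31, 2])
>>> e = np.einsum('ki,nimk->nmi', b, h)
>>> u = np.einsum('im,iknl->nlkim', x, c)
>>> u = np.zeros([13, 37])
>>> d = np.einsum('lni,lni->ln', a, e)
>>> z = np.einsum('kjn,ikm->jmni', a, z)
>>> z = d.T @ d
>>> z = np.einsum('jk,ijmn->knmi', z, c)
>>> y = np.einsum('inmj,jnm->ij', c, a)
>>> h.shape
(31, 29, 13, 29)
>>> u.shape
(13, 37)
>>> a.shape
(31, 13, 29)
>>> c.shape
(37, 13, 29, 31)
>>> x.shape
(37, 37)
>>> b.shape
(29, 29)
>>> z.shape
(13, 31, 29, 37)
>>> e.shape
(31, 13, 29)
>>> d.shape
(31, 13)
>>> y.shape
(37, 31)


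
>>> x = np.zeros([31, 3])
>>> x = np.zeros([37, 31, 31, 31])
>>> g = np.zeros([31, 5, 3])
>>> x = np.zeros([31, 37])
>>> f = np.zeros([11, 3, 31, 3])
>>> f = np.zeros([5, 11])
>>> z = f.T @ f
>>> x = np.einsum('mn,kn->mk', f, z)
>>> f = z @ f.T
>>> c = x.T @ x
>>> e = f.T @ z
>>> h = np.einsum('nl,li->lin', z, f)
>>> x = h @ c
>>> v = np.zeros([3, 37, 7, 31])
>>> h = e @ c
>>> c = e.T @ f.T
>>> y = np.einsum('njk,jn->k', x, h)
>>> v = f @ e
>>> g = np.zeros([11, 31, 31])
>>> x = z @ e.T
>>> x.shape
(11, 5)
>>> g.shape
(11, 31, 31)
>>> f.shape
(11, 5)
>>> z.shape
(11, 11)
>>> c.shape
(11, 11)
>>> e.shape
(5, 11)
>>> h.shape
(5, 11)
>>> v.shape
(11, 11)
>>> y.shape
(11,)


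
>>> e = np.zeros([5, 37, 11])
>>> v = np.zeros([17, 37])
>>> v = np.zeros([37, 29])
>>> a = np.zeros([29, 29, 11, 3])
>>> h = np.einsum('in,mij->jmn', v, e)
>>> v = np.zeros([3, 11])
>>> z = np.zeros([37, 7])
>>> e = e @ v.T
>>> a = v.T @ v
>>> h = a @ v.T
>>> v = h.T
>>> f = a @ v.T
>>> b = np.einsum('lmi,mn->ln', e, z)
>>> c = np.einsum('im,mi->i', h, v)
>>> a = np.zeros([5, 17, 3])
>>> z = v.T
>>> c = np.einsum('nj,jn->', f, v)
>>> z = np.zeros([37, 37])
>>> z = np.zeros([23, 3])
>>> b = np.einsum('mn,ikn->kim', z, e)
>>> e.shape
(5, 37, 3)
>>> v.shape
(3, 11)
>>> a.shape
(5, 17, 3)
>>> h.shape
(11, 3)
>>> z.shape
(23, 3)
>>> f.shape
(11, 3)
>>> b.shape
(37, 5, 23)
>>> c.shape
()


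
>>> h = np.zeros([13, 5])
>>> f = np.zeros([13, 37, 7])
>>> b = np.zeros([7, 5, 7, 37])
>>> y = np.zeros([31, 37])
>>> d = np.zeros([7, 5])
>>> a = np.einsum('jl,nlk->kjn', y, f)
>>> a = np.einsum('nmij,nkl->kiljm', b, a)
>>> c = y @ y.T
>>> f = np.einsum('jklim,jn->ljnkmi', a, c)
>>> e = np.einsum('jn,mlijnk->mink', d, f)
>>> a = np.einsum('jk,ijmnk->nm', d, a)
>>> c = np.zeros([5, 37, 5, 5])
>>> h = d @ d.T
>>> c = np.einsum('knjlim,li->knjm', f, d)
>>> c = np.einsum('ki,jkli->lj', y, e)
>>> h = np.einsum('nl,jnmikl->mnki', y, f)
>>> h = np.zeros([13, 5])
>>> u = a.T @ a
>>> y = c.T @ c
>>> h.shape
(13, 5)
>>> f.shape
(13, 31, 31, 7, 5, 37)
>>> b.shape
(7, 5, 7, 37)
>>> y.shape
(13, 13)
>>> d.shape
(7, 5)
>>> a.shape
(37, 13)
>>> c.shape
(5, 13)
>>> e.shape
(13, 31, 5, 37)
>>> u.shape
(13, 13)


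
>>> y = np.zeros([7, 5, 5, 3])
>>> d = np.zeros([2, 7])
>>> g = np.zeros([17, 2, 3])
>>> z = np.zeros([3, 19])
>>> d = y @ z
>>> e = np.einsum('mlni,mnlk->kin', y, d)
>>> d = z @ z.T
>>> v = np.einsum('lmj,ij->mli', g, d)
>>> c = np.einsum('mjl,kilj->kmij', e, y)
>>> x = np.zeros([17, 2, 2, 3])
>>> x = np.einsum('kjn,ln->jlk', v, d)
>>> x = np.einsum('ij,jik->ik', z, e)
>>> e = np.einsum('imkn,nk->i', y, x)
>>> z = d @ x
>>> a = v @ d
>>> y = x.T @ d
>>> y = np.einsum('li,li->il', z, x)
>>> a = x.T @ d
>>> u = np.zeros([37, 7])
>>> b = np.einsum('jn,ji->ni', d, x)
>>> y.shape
(5, 3)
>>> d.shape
(3, 3)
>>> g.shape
(17, 2, 3)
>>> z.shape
(3, 5)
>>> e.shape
(7,)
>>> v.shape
(2, 17, 3)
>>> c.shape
(7, 19, 5, 3)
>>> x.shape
(3, 5)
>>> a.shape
(5, 3)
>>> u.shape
(37, 7)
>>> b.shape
(3, 5)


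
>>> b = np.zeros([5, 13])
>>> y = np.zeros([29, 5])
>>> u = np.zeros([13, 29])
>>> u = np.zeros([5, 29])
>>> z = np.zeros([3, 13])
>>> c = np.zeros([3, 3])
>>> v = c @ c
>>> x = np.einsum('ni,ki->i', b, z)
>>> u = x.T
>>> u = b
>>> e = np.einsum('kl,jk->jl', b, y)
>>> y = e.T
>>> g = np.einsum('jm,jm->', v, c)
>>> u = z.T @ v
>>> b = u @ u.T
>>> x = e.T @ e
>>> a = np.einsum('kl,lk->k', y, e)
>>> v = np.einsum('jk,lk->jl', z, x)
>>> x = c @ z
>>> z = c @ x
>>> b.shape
(13, 13)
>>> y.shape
(13, 29)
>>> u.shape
(13, 3)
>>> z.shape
(3, 13)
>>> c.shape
(3, 3)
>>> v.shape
(3, 13)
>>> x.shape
(3, 13)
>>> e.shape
(29, 13)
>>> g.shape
()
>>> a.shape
(13,)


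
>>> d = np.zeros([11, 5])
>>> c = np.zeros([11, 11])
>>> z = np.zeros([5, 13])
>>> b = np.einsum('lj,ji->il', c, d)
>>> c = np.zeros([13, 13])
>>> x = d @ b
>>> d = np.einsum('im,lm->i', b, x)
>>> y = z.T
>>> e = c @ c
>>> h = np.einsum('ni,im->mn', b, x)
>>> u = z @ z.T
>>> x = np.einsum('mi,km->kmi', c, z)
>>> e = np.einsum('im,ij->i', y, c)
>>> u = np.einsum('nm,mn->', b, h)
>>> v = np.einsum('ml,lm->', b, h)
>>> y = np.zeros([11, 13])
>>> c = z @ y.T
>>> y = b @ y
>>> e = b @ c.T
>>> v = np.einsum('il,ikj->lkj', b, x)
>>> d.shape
(5,)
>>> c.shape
(5, 11)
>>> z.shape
(5, 13)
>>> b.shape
(5, 11)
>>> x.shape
(5, 13, 13)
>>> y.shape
(5, 13)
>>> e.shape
(5, 5)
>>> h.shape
(11, 5)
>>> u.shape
()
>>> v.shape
(11, 13, 13)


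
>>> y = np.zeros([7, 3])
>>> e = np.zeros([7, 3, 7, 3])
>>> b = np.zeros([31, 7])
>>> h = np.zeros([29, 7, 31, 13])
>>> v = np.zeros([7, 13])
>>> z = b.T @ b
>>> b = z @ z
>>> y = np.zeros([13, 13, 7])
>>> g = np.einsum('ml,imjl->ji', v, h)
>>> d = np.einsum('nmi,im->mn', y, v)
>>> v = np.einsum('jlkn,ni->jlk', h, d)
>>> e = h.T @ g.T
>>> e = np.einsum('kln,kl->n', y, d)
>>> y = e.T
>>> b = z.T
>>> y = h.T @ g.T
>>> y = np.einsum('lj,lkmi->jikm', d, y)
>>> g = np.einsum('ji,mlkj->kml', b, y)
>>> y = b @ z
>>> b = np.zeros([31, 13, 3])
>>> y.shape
(7, 7)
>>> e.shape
(7,)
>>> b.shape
(31, 13, 3)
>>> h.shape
(29, 7, 31, 13)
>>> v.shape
(29, 7, 31)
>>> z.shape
(7, 7)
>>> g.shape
(31, 13, 31)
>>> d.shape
(13, 13)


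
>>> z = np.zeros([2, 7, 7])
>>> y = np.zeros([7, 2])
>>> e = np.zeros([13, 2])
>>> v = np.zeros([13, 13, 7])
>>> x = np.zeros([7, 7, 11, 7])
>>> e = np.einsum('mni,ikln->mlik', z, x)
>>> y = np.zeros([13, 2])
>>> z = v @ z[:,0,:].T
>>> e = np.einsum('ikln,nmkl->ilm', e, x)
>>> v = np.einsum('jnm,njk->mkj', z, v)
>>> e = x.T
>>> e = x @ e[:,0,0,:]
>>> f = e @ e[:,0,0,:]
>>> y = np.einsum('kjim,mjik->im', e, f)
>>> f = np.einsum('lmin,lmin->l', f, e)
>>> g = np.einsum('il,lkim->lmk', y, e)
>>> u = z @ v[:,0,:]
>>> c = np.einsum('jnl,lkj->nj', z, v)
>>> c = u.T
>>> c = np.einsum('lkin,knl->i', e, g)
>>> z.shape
(13, 13, 2)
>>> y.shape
(11, 7)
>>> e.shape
(7, 7, 11, 7)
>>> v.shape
(2, 7, 13)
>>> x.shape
(7, 7, 11, 7)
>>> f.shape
(7,)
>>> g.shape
(7, 7, 7)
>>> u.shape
(13, 13, 13)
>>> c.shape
(11,)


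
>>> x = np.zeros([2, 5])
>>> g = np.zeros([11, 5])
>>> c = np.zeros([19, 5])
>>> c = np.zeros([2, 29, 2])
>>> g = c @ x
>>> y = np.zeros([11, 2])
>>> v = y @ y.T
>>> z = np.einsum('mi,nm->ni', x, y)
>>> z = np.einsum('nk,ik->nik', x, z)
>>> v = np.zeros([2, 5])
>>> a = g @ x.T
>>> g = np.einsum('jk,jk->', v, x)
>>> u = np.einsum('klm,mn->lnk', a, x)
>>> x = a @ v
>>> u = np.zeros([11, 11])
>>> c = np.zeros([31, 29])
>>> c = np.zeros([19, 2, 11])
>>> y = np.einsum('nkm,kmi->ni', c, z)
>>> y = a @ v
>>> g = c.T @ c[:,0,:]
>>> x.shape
(2, 29, 5)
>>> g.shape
(11, 2, 11)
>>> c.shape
(19, 2, 11)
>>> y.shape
(2, 29, 5)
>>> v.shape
(2, 5)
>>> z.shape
(2, 11, 5)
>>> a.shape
(2, 29, 2)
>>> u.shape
(11, 11)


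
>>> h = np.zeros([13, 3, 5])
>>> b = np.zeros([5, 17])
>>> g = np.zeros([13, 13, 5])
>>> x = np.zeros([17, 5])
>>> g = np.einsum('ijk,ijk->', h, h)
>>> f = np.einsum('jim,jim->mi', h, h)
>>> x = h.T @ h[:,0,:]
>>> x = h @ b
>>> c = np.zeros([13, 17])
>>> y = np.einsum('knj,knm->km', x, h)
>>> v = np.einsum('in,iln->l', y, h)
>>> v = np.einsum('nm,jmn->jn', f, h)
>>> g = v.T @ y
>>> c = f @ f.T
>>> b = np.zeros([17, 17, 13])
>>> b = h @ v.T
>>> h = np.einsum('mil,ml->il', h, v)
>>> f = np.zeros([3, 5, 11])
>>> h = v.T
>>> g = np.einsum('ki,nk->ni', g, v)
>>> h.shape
(5, 13)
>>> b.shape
(13, 3, 13)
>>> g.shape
(13, 5)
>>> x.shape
(13, 3, 17)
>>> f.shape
(3, 5, 11)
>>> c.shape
(5, 5)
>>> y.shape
(13, 5)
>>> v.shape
(13, 5)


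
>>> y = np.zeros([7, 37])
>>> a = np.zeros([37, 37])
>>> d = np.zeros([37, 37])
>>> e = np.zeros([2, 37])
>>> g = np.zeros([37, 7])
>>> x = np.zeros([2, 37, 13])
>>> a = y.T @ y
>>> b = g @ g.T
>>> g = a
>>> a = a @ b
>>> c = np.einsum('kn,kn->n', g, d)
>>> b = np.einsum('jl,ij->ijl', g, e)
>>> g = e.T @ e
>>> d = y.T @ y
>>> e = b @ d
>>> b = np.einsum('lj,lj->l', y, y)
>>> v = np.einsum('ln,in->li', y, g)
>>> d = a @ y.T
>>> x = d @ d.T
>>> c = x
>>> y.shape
(7, 37)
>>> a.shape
(37, 37)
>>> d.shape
(37, 7)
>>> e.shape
(2, 37, 37)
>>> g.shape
(37, 37)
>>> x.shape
(37, 37)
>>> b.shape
(7,)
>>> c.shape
(37, 37)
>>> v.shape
(7, 37)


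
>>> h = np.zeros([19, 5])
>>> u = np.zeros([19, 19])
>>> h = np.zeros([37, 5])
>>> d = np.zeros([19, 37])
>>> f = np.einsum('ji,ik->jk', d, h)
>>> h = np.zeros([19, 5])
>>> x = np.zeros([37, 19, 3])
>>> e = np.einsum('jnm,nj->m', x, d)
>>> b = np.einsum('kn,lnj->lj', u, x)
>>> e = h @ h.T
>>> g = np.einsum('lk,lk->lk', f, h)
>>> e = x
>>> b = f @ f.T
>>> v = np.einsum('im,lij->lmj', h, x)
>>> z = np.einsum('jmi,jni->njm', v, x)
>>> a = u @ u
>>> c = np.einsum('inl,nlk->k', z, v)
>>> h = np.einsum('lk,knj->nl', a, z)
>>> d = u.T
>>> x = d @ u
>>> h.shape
(37, 19)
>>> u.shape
(19, 19)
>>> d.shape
(19, 19)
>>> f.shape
(19, 5)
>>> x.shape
(19, 19)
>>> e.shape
(37, 19, 3)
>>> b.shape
(19, 19)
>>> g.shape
(19, 5)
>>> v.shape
(37, 5, 3)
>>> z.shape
(19, 37, 5)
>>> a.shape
(19, 19)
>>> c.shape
(3,)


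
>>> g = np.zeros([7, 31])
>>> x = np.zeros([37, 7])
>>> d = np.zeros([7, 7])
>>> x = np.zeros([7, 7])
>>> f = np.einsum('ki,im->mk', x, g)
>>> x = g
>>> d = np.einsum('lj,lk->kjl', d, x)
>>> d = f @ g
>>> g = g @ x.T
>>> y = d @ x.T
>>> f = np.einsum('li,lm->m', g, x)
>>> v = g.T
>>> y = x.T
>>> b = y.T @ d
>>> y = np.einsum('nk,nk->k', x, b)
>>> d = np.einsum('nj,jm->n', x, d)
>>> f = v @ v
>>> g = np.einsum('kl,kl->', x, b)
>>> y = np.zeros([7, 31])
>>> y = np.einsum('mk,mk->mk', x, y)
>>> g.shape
()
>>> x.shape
(7, 31)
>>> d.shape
(7,)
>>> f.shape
(7, 7)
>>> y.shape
(7, 31)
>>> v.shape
(7, 7)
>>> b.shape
(7, 31)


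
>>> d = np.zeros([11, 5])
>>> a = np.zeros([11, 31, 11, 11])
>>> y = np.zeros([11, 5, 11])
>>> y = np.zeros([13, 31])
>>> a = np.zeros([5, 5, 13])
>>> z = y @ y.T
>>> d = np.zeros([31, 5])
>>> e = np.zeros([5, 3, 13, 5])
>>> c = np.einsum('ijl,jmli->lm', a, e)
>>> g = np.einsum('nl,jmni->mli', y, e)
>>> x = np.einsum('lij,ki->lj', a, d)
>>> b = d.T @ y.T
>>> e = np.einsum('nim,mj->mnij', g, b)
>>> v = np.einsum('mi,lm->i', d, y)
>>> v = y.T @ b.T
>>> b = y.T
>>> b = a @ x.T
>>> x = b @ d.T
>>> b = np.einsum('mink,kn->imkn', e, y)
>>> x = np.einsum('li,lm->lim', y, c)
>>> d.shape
(31, 5)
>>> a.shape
(5, 5, 13)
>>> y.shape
(13, 31)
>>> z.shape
(13, 13)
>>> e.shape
(5, 3, 31, 13)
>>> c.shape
(13, 3)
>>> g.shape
(3, 31, 5)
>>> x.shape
(13, 31, 3)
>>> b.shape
(3, 5, 13, 31)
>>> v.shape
(31, 5)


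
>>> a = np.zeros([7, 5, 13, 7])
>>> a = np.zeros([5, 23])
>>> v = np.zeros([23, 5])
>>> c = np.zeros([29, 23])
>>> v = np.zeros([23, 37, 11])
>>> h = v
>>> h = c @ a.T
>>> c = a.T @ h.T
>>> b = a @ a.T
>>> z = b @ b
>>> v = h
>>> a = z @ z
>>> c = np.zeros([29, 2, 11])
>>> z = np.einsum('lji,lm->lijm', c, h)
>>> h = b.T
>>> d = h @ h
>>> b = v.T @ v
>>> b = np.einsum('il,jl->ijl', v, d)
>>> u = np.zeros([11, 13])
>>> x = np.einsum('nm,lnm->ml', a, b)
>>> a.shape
(5, 5)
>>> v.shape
(29, 5)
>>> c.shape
(29, 2, 11)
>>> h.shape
(5, 5)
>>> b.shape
(29, 5, 5)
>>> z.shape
(29, 11, 2, 5)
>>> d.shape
(5, 5)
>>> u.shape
(11, 13)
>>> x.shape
(5, 29)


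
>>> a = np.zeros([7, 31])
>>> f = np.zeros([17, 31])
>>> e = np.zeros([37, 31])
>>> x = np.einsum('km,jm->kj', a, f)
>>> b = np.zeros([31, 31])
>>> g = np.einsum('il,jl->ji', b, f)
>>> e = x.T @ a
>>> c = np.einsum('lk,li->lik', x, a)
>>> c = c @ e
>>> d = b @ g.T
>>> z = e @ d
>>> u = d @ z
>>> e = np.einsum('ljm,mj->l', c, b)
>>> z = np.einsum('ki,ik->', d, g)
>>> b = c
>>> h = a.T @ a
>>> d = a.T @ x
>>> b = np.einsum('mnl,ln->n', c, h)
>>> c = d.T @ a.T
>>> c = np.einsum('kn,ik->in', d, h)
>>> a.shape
(7, 31)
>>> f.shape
(17, 31)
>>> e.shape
(7,)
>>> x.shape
(7, 17)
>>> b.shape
(31,)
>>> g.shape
(17, 31)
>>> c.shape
(31, 17)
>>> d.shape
(31, 17)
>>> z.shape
()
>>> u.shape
(31, 17)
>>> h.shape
(31, 31)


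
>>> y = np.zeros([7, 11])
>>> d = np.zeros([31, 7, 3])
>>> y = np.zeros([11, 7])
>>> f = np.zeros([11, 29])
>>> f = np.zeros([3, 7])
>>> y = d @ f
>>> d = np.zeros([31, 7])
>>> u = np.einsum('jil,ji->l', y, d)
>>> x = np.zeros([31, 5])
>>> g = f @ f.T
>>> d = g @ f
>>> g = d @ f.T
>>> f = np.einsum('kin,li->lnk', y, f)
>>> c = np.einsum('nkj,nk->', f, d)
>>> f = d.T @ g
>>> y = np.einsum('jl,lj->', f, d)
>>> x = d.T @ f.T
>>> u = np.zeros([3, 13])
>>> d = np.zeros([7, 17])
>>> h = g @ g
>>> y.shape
()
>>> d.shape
(7, 17)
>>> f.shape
(7, 3)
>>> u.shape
(3, 13)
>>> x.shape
(7, 7)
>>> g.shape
(3, 3)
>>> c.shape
()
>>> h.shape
(3, 3)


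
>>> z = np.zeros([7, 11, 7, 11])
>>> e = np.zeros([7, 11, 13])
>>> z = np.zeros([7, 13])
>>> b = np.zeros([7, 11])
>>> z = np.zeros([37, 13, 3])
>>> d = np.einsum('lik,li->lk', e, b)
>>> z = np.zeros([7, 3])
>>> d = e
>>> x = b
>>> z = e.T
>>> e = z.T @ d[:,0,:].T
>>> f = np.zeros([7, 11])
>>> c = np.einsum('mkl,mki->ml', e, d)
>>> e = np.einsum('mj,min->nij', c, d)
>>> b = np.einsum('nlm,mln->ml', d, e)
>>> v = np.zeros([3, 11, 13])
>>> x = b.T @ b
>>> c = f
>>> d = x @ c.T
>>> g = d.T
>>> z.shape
(13, 11, 7)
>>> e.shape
(13, 11, 7)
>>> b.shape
(13, 11)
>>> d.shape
(11, 7)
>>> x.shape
(11, 11)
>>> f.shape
(7, 11)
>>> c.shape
(7, 11)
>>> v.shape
(3, 11, 13)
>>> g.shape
(7, 11)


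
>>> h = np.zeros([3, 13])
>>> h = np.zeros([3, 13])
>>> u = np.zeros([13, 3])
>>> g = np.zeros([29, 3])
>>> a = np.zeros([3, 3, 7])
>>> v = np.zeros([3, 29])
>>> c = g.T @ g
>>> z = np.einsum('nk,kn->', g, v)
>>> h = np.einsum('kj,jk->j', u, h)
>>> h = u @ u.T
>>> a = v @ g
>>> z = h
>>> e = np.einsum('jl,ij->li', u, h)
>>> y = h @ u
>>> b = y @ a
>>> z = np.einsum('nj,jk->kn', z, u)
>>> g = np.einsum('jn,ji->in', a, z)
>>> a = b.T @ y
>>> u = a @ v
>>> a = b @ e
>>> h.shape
(13, 13)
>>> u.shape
(3, 29)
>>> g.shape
(13, 3)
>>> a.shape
(13, 13)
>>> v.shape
(3, 29)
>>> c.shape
(3, 3)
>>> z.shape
(3, 13)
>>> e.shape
(3, 13)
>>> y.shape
(13, 3)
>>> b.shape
(13, 3)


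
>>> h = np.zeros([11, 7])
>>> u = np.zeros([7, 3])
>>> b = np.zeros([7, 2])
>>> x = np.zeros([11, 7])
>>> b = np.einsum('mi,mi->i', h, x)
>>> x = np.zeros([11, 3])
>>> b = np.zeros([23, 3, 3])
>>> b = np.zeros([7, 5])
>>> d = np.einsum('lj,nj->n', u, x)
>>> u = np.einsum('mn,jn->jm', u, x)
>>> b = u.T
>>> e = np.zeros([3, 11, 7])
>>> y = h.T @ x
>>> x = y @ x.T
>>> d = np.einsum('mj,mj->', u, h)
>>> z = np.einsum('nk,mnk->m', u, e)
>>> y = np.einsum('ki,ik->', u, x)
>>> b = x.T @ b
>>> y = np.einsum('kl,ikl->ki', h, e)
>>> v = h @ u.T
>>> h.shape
(11, 7)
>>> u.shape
(11, 7)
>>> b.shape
(11, 11)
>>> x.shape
(7, 11)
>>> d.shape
()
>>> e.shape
(3, 11, 7)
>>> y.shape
(11, 3)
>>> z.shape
(3,)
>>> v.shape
(11, 11)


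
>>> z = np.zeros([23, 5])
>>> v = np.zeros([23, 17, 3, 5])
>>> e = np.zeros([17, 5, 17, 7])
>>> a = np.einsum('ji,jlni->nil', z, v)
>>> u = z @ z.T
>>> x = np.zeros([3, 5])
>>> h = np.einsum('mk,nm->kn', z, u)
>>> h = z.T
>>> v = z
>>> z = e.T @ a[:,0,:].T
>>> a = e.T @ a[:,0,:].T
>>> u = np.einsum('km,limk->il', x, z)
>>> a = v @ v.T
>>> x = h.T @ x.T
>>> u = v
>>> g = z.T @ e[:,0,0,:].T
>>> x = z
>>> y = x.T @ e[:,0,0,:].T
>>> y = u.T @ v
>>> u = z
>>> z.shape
(7, 17, 5, 3)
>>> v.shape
(23, 5)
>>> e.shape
(17, 5, 17, 7)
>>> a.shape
(23, 23)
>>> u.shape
(7, 17, 5, 3)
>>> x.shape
(7, 17, 5, 3)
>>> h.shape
(5, 23)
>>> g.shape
(3, 5, 17, 17)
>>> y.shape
(5, 5)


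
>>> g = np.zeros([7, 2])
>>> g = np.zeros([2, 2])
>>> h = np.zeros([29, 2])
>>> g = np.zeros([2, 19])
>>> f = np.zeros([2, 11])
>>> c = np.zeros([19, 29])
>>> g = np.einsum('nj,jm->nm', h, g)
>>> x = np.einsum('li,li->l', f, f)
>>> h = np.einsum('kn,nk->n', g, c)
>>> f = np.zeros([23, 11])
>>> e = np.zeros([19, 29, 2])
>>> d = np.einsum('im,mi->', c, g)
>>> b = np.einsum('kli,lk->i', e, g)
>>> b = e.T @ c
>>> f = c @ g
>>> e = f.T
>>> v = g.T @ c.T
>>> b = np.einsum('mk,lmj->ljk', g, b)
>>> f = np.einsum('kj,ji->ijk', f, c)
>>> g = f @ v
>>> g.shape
(29, 19, 19)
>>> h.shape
(19,)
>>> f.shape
(29, 19, 19)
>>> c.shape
(19, 29)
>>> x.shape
(2,)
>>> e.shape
(19, 19)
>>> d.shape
()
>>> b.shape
(2, 29, 19)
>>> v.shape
(19, 19)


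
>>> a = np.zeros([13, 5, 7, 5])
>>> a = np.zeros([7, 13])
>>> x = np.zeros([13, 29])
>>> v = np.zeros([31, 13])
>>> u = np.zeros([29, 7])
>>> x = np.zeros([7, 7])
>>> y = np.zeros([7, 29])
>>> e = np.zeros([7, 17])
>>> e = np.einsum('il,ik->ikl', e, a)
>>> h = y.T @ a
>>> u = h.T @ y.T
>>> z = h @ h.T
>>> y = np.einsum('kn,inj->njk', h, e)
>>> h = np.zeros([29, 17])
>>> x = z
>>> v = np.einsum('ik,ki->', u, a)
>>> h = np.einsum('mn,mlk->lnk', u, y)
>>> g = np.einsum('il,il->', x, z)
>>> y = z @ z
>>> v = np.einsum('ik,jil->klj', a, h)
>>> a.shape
(7, 13)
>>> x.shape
(29, 29)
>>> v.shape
(13, 29, 17)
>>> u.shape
(13, 7)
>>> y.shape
(29, 29)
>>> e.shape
(7, 13, 17)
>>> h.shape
(17, 7, 29)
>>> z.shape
(29, 29)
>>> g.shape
()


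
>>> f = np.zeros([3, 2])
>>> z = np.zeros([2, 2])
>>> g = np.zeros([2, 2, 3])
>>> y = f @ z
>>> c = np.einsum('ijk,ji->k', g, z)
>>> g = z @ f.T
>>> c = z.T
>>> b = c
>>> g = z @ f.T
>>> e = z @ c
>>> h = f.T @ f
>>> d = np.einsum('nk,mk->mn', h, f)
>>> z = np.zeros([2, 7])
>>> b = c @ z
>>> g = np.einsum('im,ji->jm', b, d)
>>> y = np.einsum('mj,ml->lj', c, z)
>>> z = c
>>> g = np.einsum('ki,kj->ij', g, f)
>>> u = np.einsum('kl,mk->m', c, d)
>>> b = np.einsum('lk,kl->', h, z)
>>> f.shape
(3, 2)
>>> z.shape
(2, 2)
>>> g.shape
(7, 2)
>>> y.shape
(7, 2)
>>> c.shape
(2, 2)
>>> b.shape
()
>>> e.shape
(2, 2)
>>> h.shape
(2, 2)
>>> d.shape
(3, 2)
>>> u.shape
(3,)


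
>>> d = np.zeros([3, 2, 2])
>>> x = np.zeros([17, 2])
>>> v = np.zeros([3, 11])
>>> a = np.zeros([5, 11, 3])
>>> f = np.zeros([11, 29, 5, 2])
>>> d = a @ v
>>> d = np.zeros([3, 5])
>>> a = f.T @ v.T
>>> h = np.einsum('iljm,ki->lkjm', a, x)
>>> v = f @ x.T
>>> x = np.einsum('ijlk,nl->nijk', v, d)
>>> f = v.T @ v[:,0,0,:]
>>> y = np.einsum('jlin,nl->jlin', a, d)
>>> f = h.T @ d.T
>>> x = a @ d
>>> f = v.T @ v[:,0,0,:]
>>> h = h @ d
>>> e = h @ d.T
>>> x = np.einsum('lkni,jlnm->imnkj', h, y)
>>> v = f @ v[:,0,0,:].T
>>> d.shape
(3, 5)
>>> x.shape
(5, 3, 29, 17, 2)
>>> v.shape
(17, 5, 29, 11)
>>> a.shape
(2, 5, 29, 3)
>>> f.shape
(17, 5, 29, 17)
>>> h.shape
(5, 17, 29, 5)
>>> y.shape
(2, 5, 29, 3)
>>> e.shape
(5, 17, 29, 3)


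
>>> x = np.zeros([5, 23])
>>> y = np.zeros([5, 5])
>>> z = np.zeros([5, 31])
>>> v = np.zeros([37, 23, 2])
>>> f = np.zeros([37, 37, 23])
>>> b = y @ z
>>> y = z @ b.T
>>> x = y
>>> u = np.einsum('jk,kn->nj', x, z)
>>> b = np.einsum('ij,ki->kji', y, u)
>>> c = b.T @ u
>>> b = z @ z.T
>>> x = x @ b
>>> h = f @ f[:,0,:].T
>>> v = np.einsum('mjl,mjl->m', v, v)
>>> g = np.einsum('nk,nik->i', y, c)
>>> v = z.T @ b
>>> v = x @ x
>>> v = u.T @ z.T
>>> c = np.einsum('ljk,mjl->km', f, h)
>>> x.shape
(5, 5)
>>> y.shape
(5, 5)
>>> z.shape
(5, 31)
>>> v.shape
(5, 5)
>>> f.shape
(37, 37, 23)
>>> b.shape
(5, 5)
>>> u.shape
(31, 5)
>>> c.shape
(23, 37)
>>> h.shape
(37, 37, 37)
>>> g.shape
(5,)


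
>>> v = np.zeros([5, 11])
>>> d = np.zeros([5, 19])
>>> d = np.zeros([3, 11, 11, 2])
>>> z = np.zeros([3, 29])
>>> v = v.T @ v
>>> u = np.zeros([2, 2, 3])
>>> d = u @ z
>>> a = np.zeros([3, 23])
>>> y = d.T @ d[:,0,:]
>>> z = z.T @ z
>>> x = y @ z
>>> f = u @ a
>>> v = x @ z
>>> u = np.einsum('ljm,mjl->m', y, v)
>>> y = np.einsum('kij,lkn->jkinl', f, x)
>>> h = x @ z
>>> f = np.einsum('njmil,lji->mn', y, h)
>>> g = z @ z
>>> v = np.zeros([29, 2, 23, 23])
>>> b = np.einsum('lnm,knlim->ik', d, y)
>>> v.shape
(29, 2, 23, 23)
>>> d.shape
(2, 2, 29)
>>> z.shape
(29, 29)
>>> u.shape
(29,)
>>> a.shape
(3, 23)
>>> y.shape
(23, 2, 2, 29, 29)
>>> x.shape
(29, 2, 29)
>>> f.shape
(2, 23)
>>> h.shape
(29, 2, 29)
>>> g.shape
(29, 29)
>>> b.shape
(29, 23)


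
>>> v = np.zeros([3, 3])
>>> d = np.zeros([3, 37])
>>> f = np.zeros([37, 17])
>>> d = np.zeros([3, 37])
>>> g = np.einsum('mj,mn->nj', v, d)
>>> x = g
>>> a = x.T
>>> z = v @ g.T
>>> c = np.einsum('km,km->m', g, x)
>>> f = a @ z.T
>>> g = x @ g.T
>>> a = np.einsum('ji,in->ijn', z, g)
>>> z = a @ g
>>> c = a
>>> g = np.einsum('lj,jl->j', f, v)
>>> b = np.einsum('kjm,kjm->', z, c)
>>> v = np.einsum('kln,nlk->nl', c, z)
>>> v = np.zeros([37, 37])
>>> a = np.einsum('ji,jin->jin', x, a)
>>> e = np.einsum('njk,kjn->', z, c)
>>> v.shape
(37, 37)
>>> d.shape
(3, 37)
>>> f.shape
(3, 3)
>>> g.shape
(3,)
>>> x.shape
(37, 3)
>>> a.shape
(37, 3, 37)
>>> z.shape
(37, 3, 37)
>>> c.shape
(37, 3, 37)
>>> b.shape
()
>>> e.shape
()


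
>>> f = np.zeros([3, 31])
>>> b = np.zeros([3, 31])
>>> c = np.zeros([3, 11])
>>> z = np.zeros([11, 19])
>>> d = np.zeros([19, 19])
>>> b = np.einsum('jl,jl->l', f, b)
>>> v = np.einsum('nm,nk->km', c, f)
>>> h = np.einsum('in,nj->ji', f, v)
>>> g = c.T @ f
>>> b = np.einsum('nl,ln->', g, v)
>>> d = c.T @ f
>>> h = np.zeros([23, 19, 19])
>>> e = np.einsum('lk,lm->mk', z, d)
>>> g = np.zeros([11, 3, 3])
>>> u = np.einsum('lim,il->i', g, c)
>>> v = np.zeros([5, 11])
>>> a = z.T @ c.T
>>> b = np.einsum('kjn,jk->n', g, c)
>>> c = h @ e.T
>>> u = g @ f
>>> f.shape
(3, 31)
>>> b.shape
(3,)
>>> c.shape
(23, 19, 31)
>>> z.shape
(11, 19)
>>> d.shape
(11, 31)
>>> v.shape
(5, 11)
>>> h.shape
(23, 19, 19)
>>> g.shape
(11, 3, 3)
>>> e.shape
(31, 19)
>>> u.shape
(11, 3, 31)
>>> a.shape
(19, 3)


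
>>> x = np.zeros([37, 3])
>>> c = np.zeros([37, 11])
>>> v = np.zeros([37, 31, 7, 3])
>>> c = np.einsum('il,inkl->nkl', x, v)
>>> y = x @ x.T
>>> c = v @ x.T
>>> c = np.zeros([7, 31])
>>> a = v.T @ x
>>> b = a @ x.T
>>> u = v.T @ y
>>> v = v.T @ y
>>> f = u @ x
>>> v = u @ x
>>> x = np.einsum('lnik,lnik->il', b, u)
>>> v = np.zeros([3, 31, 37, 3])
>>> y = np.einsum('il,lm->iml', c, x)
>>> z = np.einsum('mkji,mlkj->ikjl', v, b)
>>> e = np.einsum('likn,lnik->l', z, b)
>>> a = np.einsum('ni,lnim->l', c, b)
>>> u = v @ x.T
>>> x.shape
(31, 3)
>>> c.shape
(7, 31)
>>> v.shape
(3, 31, 37, 3)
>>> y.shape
(7, 3, 31)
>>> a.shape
(3,)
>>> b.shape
(3, 7, 31, 37)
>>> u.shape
(3, 31, 37, 31)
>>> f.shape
(3, 7, 31, 3)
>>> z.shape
(3, 31, 37, 7)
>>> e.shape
(3,)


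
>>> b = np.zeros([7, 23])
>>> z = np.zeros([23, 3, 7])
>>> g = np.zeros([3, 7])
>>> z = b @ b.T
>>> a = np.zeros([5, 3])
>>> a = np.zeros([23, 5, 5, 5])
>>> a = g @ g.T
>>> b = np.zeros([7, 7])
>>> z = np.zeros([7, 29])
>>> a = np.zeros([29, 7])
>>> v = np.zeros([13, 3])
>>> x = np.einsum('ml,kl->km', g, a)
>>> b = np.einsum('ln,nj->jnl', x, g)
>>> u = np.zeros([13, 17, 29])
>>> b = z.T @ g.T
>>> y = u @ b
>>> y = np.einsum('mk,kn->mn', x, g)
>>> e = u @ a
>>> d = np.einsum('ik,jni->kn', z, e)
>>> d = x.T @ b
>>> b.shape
(29, 3)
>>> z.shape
(7, 29)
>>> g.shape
(3, 7)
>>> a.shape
(29, 7)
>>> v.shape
(13, 3)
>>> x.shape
(29, 3)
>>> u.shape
(13, 17, 29)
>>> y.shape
(29, 7)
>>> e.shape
(13, 17, 7)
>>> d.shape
(3, 3)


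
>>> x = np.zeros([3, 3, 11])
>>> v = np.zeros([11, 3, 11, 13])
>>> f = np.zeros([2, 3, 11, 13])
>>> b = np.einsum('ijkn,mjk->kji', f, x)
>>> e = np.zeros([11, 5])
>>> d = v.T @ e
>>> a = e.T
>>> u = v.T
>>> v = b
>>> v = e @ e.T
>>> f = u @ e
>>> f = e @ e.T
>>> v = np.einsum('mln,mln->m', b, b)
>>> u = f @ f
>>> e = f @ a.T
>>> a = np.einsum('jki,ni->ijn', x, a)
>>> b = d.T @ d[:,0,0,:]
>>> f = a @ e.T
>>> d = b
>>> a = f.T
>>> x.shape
(3, 3, 11)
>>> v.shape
(11,)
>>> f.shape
(11, 3, 11)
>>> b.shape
(5, 3, 11, 5)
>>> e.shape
(11, 5)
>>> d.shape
(5, 3, 11, 5)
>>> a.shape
(11, 3, 11)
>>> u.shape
(11, 11)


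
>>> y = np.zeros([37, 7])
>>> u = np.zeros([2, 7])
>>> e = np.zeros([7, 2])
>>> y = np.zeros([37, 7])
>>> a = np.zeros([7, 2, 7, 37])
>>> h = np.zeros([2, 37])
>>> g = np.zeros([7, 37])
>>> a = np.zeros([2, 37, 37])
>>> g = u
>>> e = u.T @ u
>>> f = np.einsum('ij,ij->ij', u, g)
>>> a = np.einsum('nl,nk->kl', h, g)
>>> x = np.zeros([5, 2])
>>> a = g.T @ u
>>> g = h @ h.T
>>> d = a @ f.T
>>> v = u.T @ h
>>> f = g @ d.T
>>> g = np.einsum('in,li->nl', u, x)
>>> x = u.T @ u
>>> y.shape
(37, 7)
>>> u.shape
(2, 7)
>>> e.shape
(7, 7)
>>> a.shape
(7, 7)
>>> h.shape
(2, 37)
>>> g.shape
(7, 5)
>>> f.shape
(2, 7)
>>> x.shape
(7, 7)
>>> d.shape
(7, 2)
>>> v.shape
(7, 37)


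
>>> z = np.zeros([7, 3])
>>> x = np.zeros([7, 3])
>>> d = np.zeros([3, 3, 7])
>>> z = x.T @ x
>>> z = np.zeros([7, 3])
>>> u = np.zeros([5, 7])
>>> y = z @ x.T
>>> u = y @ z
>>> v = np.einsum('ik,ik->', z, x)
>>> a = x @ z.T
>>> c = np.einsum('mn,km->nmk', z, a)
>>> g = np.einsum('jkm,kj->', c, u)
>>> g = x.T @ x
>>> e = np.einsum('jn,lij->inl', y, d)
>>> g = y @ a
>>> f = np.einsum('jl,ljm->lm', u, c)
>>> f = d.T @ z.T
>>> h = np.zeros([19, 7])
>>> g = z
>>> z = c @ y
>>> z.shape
(3, 7, 7)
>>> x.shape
(7, 3)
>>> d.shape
(3, 3, 7)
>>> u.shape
(7, 3)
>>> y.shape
(7, 7)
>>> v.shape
()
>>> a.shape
(7, 7)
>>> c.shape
(3, 7, 7)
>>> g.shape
(7, 3)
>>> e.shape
(3, 7, 3)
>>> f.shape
(7, 3, 7)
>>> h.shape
(19, 7)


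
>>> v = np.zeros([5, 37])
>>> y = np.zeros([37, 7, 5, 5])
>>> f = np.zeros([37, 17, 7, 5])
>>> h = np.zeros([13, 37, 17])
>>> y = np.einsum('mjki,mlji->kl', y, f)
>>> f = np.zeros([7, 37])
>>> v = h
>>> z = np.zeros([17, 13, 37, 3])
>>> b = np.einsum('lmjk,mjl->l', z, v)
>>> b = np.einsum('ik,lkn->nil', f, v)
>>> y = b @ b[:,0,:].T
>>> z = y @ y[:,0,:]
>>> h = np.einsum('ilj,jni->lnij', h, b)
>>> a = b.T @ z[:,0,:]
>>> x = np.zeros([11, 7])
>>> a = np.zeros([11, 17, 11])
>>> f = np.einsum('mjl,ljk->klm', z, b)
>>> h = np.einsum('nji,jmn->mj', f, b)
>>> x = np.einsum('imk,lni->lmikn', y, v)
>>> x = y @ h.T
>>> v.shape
(13, 37, 17)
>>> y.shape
(17, 7, 17)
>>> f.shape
(13, 17, 17)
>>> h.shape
(7, 17)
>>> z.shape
(17, 7, 17)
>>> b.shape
(17, 7, 13)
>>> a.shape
(11, 17, 11)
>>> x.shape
(17, 7, 7)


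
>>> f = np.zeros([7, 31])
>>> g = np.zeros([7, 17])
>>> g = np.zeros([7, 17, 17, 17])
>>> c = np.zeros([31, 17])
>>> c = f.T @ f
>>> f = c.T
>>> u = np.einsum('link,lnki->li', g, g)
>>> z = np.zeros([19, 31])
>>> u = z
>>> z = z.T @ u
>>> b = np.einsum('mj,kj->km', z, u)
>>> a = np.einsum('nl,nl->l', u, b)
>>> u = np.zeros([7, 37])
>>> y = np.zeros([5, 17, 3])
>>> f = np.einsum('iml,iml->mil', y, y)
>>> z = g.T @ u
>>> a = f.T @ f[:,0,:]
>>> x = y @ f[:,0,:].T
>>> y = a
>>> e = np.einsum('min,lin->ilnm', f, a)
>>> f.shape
(17, 5, 3)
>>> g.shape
(7, 17, 17, 17)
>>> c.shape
(31, 31)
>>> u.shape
(7, 37)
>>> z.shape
(17, 17, 17, 37)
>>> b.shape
(19, 31)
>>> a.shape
(3, 5, 3)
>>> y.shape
(3, 5, 3)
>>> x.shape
(5, 17, 17)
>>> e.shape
(5, 3, 3, 17)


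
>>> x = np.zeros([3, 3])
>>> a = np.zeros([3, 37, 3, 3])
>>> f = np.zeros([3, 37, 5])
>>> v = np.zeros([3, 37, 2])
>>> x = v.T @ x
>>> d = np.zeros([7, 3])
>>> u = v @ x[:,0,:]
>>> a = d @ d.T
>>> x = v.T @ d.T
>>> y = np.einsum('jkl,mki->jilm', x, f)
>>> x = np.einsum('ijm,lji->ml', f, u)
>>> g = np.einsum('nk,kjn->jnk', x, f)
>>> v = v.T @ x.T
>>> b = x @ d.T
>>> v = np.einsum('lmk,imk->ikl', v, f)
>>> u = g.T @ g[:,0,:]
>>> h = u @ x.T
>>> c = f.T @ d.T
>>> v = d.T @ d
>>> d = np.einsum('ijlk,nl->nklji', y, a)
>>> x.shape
(5, 3)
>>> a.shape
(7, 7)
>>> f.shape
(3, 37, 5)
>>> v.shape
(3, 3)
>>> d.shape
(7, 3, 7, 5, 2)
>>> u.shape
(3, 5, 3)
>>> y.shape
(2, 5, 7, 3)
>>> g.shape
(37, 5, 3)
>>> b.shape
(5, 7)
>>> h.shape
(3, 5, 5)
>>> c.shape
(5, 37, 7)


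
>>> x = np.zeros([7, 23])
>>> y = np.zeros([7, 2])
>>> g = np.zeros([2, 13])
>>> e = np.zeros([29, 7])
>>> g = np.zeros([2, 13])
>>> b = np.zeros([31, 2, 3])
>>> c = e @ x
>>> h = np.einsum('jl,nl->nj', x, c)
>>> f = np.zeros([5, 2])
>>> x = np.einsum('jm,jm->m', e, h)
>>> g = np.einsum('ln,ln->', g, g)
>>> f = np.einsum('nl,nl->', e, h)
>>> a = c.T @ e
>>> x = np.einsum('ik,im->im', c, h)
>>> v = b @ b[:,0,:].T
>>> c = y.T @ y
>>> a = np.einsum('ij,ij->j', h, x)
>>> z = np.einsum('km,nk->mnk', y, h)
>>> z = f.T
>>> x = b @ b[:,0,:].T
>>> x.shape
(31, 2, 31)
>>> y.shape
(7, 2)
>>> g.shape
()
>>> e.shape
(29, 7)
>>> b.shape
(31, 2, 3)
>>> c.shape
(2, 2)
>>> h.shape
(29, 7)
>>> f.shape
()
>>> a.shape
(7,)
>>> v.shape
(31, 2, 31)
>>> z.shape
()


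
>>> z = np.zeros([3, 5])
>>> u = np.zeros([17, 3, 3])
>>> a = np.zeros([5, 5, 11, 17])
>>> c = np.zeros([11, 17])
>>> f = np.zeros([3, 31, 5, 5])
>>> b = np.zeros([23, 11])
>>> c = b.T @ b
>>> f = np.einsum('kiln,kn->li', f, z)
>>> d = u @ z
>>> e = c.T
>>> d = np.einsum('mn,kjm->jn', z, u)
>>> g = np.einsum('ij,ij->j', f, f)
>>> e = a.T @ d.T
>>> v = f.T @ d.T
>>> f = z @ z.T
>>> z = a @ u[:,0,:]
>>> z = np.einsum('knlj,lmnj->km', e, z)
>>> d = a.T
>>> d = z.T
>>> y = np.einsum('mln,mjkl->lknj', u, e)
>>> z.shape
(17, 5)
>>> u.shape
(17, 3, 3)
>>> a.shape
(5, 5, 11, 17)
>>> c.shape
(11, 11)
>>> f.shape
(3, 3)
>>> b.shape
(23, 11)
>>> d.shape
(5, 17)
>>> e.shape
(17, 11, 5, 3)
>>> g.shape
(31,)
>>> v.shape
(31, 3)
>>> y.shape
(3, 5, 3, 11)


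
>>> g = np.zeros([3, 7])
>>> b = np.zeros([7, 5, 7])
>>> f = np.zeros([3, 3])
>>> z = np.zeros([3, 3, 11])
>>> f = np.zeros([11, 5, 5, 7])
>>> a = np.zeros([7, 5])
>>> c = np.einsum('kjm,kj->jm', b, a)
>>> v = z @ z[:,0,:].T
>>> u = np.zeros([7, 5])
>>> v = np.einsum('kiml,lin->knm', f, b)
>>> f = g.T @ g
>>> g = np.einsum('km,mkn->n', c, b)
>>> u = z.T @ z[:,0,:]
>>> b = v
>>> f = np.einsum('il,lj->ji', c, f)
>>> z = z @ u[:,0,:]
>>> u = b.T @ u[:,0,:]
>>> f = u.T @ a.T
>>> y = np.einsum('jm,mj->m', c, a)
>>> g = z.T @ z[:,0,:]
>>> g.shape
(11, 3, 11)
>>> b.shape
(11, 7, 5)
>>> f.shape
(11, 7, 7)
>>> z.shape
(3, 3, 11)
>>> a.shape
(7, 5)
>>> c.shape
(5, 7)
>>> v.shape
(11, 7, 5)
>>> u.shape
(5, 7, 11)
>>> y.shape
(7,)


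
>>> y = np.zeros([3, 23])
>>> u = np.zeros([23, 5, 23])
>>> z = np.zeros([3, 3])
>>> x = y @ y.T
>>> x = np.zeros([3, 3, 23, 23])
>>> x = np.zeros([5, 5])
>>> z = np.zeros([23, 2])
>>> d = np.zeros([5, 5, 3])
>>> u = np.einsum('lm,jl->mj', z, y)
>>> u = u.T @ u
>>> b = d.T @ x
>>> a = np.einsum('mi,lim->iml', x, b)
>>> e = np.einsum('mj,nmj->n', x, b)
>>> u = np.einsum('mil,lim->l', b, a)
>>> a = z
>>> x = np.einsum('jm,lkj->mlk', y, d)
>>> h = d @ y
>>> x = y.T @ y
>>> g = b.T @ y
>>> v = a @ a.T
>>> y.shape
(3, 23)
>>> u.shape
(5,)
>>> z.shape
(23, 2)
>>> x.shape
(23, 23)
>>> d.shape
(5, 5, 3)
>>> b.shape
(3, 5, 5)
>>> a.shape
(23, 2)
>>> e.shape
(3,)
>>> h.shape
(5, 5, 23)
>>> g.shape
(5, 5, 23)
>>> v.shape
(23, 23)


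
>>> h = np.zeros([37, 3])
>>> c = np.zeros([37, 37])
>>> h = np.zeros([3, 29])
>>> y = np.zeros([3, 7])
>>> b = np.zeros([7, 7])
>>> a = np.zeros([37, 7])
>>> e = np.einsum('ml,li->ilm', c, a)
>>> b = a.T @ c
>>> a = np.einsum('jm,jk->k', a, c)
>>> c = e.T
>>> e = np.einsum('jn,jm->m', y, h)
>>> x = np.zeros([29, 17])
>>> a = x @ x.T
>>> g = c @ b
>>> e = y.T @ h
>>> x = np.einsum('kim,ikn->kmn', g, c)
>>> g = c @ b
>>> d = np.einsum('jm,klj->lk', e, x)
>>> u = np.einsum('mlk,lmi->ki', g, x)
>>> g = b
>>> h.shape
(3, 29)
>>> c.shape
(37, 37, 7)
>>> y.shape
(3, 7)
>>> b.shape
(7, 37)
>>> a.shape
(29, 29)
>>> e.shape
(7, 29)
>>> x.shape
(37, 37, 7)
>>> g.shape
(7, 37)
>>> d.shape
(37, 37)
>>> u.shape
(37, 7)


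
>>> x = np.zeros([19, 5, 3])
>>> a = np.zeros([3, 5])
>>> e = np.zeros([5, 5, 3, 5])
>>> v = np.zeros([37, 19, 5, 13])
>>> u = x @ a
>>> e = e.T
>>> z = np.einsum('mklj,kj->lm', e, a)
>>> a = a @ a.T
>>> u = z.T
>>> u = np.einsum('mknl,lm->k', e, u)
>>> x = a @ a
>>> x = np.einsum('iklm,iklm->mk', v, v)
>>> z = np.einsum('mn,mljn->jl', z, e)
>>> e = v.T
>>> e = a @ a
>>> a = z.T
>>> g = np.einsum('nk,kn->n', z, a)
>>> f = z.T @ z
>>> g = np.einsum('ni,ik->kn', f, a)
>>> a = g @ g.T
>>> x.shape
(13, 19)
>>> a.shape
(5, 5)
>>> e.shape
(3, 3)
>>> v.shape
(37, 19, 5, 13)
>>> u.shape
(3,)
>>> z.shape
(5, 3)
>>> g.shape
(5, 3)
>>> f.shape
(3, 3)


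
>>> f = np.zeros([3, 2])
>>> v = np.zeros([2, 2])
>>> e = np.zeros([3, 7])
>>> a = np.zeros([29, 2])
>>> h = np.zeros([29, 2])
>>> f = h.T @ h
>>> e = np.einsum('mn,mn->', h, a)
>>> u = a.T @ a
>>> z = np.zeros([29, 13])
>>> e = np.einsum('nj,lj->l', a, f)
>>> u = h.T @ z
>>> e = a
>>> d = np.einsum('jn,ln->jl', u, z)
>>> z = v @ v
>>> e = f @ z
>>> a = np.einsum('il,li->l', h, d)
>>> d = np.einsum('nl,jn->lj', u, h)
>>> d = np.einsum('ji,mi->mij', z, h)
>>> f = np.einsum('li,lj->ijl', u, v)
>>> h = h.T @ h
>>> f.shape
(13, 2, 2)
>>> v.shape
(2, 2)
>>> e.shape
(2, 2)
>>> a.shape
(2,)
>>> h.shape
(2, 2)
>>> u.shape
(2, 13)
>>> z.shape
(2, 2)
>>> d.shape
(29, 2, 2)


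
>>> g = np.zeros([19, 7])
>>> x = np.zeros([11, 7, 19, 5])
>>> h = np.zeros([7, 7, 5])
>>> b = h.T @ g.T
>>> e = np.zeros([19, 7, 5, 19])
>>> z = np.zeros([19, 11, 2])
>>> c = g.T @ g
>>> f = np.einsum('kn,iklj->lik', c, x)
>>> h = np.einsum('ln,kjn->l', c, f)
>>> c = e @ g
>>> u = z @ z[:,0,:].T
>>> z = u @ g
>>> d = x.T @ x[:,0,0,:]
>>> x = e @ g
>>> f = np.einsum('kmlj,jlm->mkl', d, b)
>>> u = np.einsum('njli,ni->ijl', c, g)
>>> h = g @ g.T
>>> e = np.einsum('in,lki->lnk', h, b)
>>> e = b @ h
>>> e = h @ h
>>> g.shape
(19, 7)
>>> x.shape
(19, 7, 5, 7)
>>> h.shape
(19, 19)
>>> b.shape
(5, 7, 19)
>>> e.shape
(19, 19)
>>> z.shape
(19, 11, 7)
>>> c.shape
(19, 7, 5, 7)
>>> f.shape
(19, 5, 7)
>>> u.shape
(7, 7, 5)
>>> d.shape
(5, 19, 7, 5)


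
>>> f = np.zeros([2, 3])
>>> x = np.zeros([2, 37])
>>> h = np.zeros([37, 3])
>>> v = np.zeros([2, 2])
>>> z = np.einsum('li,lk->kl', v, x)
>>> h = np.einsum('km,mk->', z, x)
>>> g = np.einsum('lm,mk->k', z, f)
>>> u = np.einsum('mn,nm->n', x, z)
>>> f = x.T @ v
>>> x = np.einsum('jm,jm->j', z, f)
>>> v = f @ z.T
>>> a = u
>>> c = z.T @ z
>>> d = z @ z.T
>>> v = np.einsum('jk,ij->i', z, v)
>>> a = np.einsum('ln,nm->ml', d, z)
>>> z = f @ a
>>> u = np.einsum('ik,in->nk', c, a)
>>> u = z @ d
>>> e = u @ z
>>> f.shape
(37, 2)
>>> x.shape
(37,)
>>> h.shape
()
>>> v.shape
(37,)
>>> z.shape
(37, 37)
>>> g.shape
(3,)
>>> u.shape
(37, 37)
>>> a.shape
(2, 37)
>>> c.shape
(2, 2)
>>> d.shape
(37, 37)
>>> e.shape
(37, 37)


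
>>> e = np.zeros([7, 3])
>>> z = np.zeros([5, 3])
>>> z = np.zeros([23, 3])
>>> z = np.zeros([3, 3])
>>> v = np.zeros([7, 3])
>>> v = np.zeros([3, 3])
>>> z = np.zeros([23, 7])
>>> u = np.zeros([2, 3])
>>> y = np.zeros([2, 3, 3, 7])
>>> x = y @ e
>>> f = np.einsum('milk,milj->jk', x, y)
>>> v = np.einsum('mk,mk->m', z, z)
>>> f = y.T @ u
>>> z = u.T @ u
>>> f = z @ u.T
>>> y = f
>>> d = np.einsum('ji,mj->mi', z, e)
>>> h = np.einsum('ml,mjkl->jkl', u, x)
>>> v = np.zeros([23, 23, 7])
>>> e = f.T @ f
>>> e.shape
(2, 2)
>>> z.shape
(3, 3)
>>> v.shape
(23, 23, 7)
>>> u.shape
(2, 3)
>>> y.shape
(3, 2)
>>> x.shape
(2, 3, 3, 3)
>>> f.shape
(3, 2)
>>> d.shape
(7, 3)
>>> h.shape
(3, 3, 3)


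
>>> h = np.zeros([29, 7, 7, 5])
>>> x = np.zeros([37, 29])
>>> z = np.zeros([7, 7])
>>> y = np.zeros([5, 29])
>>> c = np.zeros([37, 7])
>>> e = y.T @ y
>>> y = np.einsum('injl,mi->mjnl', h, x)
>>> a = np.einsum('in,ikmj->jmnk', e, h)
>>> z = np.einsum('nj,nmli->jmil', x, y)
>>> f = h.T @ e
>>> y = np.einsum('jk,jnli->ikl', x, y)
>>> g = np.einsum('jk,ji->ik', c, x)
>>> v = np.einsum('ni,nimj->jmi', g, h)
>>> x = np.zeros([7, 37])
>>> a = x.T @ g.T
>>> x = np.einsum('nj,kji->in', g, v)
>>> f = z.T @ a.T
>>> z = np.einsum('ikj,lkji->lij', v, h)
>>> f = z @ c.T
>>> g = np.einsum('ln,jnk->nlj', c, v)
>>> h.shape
(29, 7, 7, 5)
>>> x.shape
(7, 29)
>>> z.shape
(29, 5, 7)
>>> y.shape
(5, 29, 7)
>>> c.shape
(37, 7)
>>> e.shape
(29, 29)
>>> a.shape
(37, 29)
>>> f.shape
(29, 5, 37)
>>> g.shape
(7, 37, 5)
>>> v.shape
(5, 7, 7)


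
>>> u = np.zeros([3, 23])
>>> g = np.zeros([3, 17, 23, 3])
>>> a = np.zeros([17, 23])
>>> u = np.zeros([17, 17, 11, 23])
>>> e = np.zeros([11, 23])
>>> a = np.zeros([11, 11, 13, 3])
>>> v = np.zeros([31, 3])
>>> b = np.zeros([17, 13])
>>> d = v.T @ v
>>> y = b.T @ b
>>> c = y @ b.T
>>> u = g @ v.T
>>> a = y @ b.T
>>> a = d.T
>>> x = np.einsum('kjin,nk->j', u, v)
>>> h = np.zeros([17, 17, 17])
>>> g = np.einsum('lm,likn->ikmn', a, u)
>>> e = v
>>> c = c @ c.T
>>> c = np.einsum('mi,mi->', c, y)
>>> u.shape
(3, 17, 23, 31)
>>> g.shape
(17, 23, 3, 31)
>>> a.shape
(3, 3)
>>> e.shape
(31, 3)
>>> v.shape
(31, 3)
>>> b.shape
(17, 13)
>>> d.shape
(3, 3)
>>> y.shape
(13, 13)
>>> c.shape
()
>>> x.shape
(17,)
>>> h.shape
(17, 17, 17)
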